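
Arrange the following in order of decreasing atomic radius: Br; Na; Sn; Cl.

Na is in period 3, group 1; Cl is in period 3, group 17; Br is in period 4, group 17; Sn is in period 5, group 14.
Atomic radius shrinks across a period as nuclear charge pulls the same shell inward, and grows down a group as new shells are added.
Neither a single period nor a single group — weigh both effects.
Br > Cl: they share group 17; the group trend gives Br the larger value.
Sn > Br: relative to Br, both the across-period and down-group shifts push Sn's atomic radius up.
Na > Sn: the two effects oppose for this pair; the across-period effect wins (155 vs 140 pm).
Approximate values (pm): Na 155, Cl 99, Br 114, Sn 140.
So from largest to smallest: Na > Sn > Br > Cl.

Na > Sn > Br > Cl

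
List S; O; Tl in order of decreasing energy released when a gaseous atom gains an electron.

O is in period 2, group 16; S is in period 3, group 16; Tl is in period 6, group 13.
Atoms with high Z_eff and room in the valence shell (especially the halogens) have the most exothermic electron affinities.
These span different periods and groups, so the two trends combine.
O > Tl: relative to Tl, both the across-period and down-group shifts push O's electron affinity up.
S > O: this pair runs against the simple trend — see the exception note.
Note the exception: S has a higher electron affinity than O, contrary to the simple trend — the compact 2p subshell of O repels the added electron more than S's larger 3p does.
Tabulated electron affinity (kJ/mol): O 141, S 200, Tl 19.
So from highest to lowest: S > O > Tl.

S, O, Tl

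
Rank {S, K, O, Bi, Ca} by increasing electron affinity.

Ca, K, Bi, O, S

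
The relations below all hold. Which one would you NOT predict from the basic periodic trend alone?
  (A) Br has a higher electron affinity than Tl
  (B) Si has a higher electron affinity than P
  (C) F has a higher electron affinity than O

The general trend: electron affinity increases across a period and decreases down a group.
(A) Br (period 4, group 17) vs Tl (period 6, group 13): the stated order agrees with the simple trend.
(B) Si (period 3, group 14) vs P (period 3, group 15): the stated order contradicts the simple trend.
(C) F (period 2, group 17) vs O (period 2, group 16): the stated order agrees with the simple trend.
The exception is (B): adding an electron to P's half-filled 3p³ is unfavourable, so Si (3p²) has the more exothermic EA.

(B)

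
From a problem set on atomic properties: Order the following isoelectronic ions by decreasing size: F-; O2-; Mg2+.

All of these have 10 electrons, so size is governed by nuclear charge alone: the more protons, the stronger the pull on the same electron cloud, and the smaller the ion.
Nuclear charges: Mg2+ (Z=12), F- (Z=9), O2- (Z=8).
Largest to smallest: O2- > F- > Mg2+.

O2-, F-, Mg2+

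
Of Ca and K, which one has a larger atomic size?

K

K is in period 4, group 1; Ca is in period 4, group 2.
Moving right in a period, electrons are added to the same shell under a stronger nuclear pull, so atoms get smaller; moving down, a new shell is opened and atoms get larger.
All lie in period 4, so atomic radius increases right to left.
So K has the larger atomic size (K > Ca).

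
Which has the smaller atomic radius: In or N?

N

Atomic radius shrinks across a period as nuclear charge pulls the same shell inward, and grows down a group as new shells are added.
Here both period and group differ, so the two effects have to be weighed against each other.
In > N: relative to N, both the across-period and down-group shifts push In's atomic radius up.
For reference (pm): N 71, In 142.
So N has the smaller atomic radius (N < In).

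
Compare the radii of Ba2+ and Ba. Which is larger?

Ba

Forming Ba2+ removes 2 electrons from Ba. Fewer electrons for the same nuclear charge means less shielding and a higher Z_eff on the remaining electrons, and for main-group metals the entire outer shell is lost.
A cation is smaller than its parent atom: Ba2+ < Ba.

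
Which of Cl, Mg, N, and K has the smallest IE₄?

After 3 electrons have been removed, what remains? Cl³⁺ still has 4 valence electrons; Mg³⁺ is already 1 electron into the core; N³⁺ still has 2 valence electrons; K³⁺ is already 2 electrons into the core.
Usually core removal costs more than valence removal, but here the competition is close: a tightly held n=2 valence electron can cost more to remove than an n=3 core electron, so the actual values have to decide it.
Valence configurations: Cl³⁺ [Ne]3s²3p², N³⁺ [He]2s².
The numbers (kJ/mol): Cl 5159, Mg 10543, N 7475, K 5877.
So the fourth ionization energies run Cl < K < N < Mg.

Cl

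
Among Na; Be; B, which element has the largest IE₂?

Na

The second ionization energy removes an electron from the +1 ion. For each element: Na⁺ is the bare [Ne] core; Be⁺ still has 1 valence electron; B⁺ still has 2 valence electrons.
Core electrons are held far more tightly than valence electrons, so Na tops the IE_2 order.
Valence configurations: Be⁺ [He]2s¹, B⁺ [He]2s².
Tabulated IE_2 (kJ/mol): Na 4562, Be 1757, B 2427.
Overall IE_2 order: Be < B < Na.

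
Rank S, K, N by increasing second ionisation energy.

S < N < K

After 1 electron has been removed, what remains? S⁺ still has 5 valence electrons; K⁺ is the bare [Ar] core; N⁺ still has 4 valence electrons.
Core electrons are held far more tightly than valence electrons, so K tops the IE_2 order.
Valence configurations: S⁺ [Ne]3s²3p³, N⁺ [He]2s²2p².
Tabulated IE_2 (kJ/mol): S 2252, K 3052, N 2856.
Overall IE_2 order: S < N < K.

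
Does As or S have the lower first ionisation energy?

S is in period 3, group 16; As is in period 4, group 15.
Removing the outermost electron gets harder across a period and easier down a group.
Neither a single period nor a single group — weigh both effects.
S > As: relative to As, both the across-period and down-group shifts push S's first ionization energy up.
For reference (kJ/mol): S 1000, As 947.
So As has the lower first ionisation energy (As < S).

As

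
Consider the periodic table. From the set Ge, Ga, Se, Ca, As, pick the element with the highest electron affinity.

Ca is in period 4, group 2; Ga is in period 4, group 13; Ge is in period 4, group 14; As is in period 4, group 15; Se is in period 4, group 16.
EA tends to increase across a period and decrease down a group, though the pattern is less regular than for IE or radius.
All lie in period 4; the across-period trend (electron affinity increases left to right) applies, with the exception below.
Note the exception: Ge has a higher electron affinity than As, contrary to the simple trend — adding an electron to As's half-filled 4p³ is unfavourable, so Ge (4p²) has the more exothermic EA.
For reference (kJ/mol): Ca 2, Ga 29, Ge 119, As 78, Se 195.
The highest electron affinity among these belongs to Se.

Se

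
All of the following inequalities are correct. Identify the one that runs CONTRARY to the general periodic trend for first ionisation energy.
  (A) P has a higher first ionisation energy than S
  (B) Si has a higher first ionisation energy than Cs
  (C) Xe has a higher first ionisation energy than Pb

The general trend: first ionisation energy increases across a period and decreases down a group.
(A) P (period 3, group 15) vs S (period 3, group 16): the stated order contradicts the simple trend.
(B) Si (period 3, group 14) vs Cs (period 6, group 1): the stated order agrees with the simple trend.
(C) Xe (period 5, group 18) vs Pb (period 6, group 14): the stated order agrees with the simple trend.
The exception is (A): S (3p⁴) ionizes more easily than half-filled P (3p³) because the paired 3p electron in S is pushed out by e⁻–e⁻ repulsion.

(A)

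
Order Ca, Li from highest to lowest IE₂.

Consider each +1 ion: Ca⁺ still has 1 valence electron; Li⁺ is the bare [He] core.
Core electrons are held far more tightly than valence electrons, so Li tops the IE_2 order.
Approximate IE_2 values (kJ/mol): Ca 1145, Li 7298.
Overall IE_2 order: Ca < Li.

Li > Ca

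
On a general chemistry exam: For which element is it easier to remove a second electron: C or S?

After 1 electron has been removed, what remains? C⁺ still has 3 valence electrons; S⁺ still has 5 valence electrons.
All are still removing valence electrons, so compare the +1 ions as you would atoms: IE_2 generally rises across a period (higher Z_eff) and falls down a group (larger shell), subject to the usual subshell exceptions.
Valence configurations: C⁺ [He]2s²2p¹, S⁺ [Ne]3s²3p³.
The numbers (kJ/mol): C 2353, S 2252.
Hence IE_2: S < C.

S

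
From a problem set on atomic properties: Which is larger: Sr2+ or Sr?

Sr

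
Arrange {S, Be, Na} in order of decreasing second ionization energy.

Na > S > Be

IE_2 is the cost of taking one more electron from the +1 cation: S⁺ still has 5 valence electrons; Be⁺ still has 1 valence electron; Na⁺ is the bare [Ne] core.
Breaking into a closed-shell core is much more expensive than removing a leftover valence electron — Na has the largest IE_2 here.
Valence configurations: S⁺ [Ne]3s²3p³, Be⁺ [He]2s¹.
Tabulated IE_2 (kJ/mol): S 2252, Be 1757, Na 4562.
Overall IE_2 order: Be < S < Na.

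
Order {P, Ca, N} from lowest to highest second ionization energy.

Ca < P < N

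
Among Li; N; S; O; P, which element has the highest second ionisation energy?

Li

IE_2 is the cost of taking one more electron from the +1 cation: Li⁺ is the bare [He] core; N⁺ still has 4 valence electrons; S⁺ still has 5 valence electrons; O⁺ still has 5 valence electrons; P⁺ still has 4 valence electrons.
Pulling an electron out of a noble-gas core costs far more than removing a remaining valence electron, so Li sits at the high end of IE_2.
Valence configurations: N⁺ [He]2s²2p², S⁺ [Ne]3s²3p³, O⁺ [He]2s²2p³, P⁺ [Ne]3s²3p².
Approximate IE_2 values (kJ/mol): Li 7298, N 2856, S 2252, O 3388, P 1907.
So the second ionization energies run P < S < N < O < Li.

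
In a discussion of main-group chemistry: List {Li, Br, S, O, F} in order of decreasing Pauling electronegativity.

F, O, Br, S, Li

Smaller atoms with higher effective nuclear charge are more electronegative.
These span different periods and groups, so the two trends combine.
S > Li: period and group pull opposite ways; the across-period shift dominates (2.58 vs 0.98).
Br > S: the two effects oppose for this pair; the across-period effect wins (2.96 vs 2.58).
O > Br: period and group pull opposite ways; the down-group shift dominates (3.44 vs 2.96).
F > O: F lies to the right of O in period 2, so the across-period effect alone puts F higher.
For reference (Pauling): Li 0.98, O 3.44, F 3.98, S 2.58, Br 2.96.
So from highest to lowest: F > O > Br > S > Li.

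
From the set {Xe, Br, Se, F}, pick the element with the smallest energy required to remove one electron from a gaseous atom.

IE₁ increases left→right with effective nuclear charge and decreases top→bottom as the valence shell moves farther out.
Here both period and group differ, so the two effects have to be weighed against each other.
Br > Se: both are in period 4; the period trend gives Br the larger value.
Xe > Br: the two effects oppose for this pair; the across-period effect wins (1170 vs 1140 kJ/mol).
F > Xe: the two effects oppose for this pair; the down-group effect wins (1681 vs 1170 kJ/mol).
Tabulated first ionization energy (kJ/mol): F 1681, Se 941, Br 1140, Xe 1170.
The smallest energy required to remove one electron from a gaseous atom among these belongs to Se.

Se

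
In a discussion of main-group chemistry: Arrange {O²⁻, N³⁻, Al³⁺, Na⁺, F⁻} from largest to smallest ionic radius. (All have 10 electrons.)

All of these have 10 electrons, so size is governed by nuclear charge alone: the more protons, the stronger the pull on the same electron cloud, and the smaller the ion.
Nuclear charges: Al³⁺ (Z=13), Na⁺ (Z=11), F⁻ (Z=9), O²⁻ (Z=8), N³⁻ (Z=7).
Largest to smallest: N³⁻ > O²⁻ > F⁻ > Na⁺ > Al³⁺.

N³⁻ > O²⁻ > F⁻ > Na⁺ > Al³⁺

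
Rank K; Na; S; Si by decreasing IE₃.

Na, K, S, Si

After 2 electrons have been removed, what remains? K²⁺ is already 1 electron into the core; Na²⁺ is already 1 electron into the core; S²⁺ still has 4 valence electrons; Si²⁺ still has 2 valence electrons.
Core electrons are held far more tightly than valence electrons, so K and Na top the IE_3 order.
Valence configurations: S²⁺ [Ne]3s²3p², Si²⁺ [Ne]3s².
Tabulated IE_3 (kJ/mol): K 4420, Na 6910, S 3357, Si 3232.
Putting it together, IE_3: Si < S < K < Na.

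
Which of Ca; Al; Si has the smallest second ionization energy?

The second ionization energy removes an electron from the +1 ion. For each element: Ca⁺ still has 1 valence electron; Al⁺ still has 2 valence electrons; Si⁺ still has 3 valence electrons.
All are still removing valence electrons, so compare the +1 ions as you would atoms: IE_2 generally rises across a period (higher Z_eff) and falls down a group (larger shell), subject to the usual subshell exceptions.
Valence configurations: Ca⁺ [Ar]4s¹, Al⁺ [Ne]3s², Si⁺ [Ne]3s²3p¹.
Si⁺ loses a lone 3p electron whereas Al⁺ must break into a filled 3s² pair, so IE_2(Al) > IE_2(Si) even though Si has the higher nuclear charge.
Tabulated IE_2 (kJ/mol): Ca 1145, Al 1817, Si 1577.
Hence IE_2: Ca < Si < Al.

Ca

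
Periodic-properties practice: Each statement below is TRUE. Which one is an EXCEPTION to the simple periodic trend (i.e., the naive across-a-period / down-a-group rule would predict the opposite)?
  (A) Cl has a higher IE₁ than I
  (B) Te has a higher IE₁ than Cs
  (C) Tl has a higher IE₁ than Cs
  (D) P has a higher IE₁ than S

The general trend: IE₁ increases across a period and decreases down a group.
(A) Cl (period 3, group 17) vs I (period 5, group 17): the stated order agrees with the simple trend.
(B) Te (period 5, group 16) vs Cs (period 6, group 1): the stated order agrees with the simple trend.
(C) Tl (period 6, group 13) vs Cs (period 6, group 1): the stated order agrees with the simple trend.
(D) P (period 3, group 15) vs S (period 3, group 16): the stated order contradicts the simple trend.
The exception is (D): S (3p⁴) ionizes more easily than half-filled P (3p³) because the paired 3p electron in S is pushed out by e⁻–e⁻ repulsion.

(D)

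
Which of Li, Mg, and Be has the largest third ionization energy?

Be

Consider each +2 ion: Li²⁺ is already 1 electron into the core; Mg²⁺ is the bare [Ne] core; Be²⁺ is the bare [He] core.
All of these are removing an electron from a noble-gas core or deeper; the smaller core (lower principal quantum number) is held far more tightly, and within a period the higher nuclear charge binds the same core more tightly.
Tabulated IE_3 (kJ/mol): Li 11815, Mg 7733, Be 14849.
Hence IE_3: Mg < Li < Be.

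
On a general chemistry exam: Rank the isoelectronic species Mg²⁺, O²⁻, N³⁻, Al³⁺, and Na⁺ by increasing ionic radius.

All of these have 10 electrons, so size is governed by nuclear charge alone: the more protons, the stronger the pull on the same electron cloud, and the smaller the ion.
Nuclear charges: Al³⁺ (Z=13), Mg²⁺ (Z=12), Na⁺ (Z=11), O²⁻ (Z=8), N³⁻ (Z=7).
Smallest to largest: Al³⁺ < Mg²⁺ < Na⁺ < O²⁻ < N³⁻.

Al³⁺, Mg²⁺, Na⁺, O²⁻, N³⁻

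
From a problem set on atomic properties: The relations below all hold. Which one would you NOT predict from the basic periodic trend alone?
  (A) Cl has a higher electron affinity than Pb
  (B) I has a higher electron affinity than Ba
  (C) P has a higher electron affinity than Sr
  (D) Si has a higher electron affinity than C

(D)

The general trend: electron affinity increases across a period and decreases down a group.
(A) Cl (period 3, group 17) vs Pb (period 6, group 14): the stated order agrees with the simple trend.
(B) I (period 5, group 17) vs Ba (period 6, group 2): the stated order agrees with the simple trend.
(C) P (period 3, group 15) vs Sr (period 5, group 2): the stated order agrees with the simple trend.
(D) Si (period 3, group 14) vs C (period 2, group 14): the stated order contradicts the simple trend.
The exception is (D): Si's larger, more diffuse 3p orbitals accept an added electron slightly more readily than C's compact 2p.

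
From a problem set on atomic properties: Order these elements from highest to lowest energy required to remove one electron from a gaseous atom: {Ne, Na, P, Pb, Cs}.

Ne > P > Pb > Na > Cs

Ne is in period 2, group 18; Na is in period 3, group 1; P is in period 3, group 15; Cs is in period 6, group 1; Pb is in period 6, group 14.
Removing the outermost electron gets harder across a period and easier down a group.
These span different periods and groups, so the two trends combine.
Na > Cs: Na sits above Cs in group 1, so the down-group effect alone puts Na higher.
Pb > Na: period and group pull opposite ways; the across-period shift dominates (716 vs 496 kJ/mol).
P > Pb: relative to Pb, both the across-period and down-group shifts push P's first ionization energy up.
Ne > P: relative to P, both the across-period and down-group shifts push Ne's first ionization energy up.
Approximate values (kJ/mol): Ne 2081, Na 496, P 1012, Cs 376, Pb 716.
So from highest to lowest: Ne > P > Pb > Na > Cs.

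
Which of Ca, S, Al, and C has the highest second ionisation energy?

IE_2 is the cost of taking one more electron from the +1 cation: Ca⁺ still has 1 valence electron; S⁺ still has 5 valence electrons; Al⁺ still has 2 valence electrons; C⁺ still has 3 valence electrons.
All are still removing valence electrons, so compare the +1 ions as you would atoms: IE_2 generally rises across a period (higher Z_eff) and falls down a group (larger shell), subject to the usual subshell exceptions.
Valence configurations: Ca⁺ [Ar]4s¹, S⁺ [Ne]3s²3p³, Al⁺ [Ne]3s², C⁺ [He]2s²2p¹.
Approximate IE_2 values (kJ/mol): Ca 1145, S 2252, Al 1817, C 2353.
Putting it together, IE_2: Ca < Al < S < C.

C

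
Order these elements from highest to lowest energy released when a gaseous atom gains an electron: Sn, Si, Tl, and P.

Si is in period 3, group 14; P is in period 3, group 15; Sn is in period 5, group 14; Tl is in period 6, group 13.
Atoms with high Z_eff and room in the valence shell (especially the halogens) have the most exothermic electron affinities.
These span different periods and groups, so the two trends combine.
P > Tl: both effects reinforce here, so P is clearly the higher of the two.
Sn > P: this pair runs against the simple trend — see the exception note.
Si > Sn: Si sits above Sn in group 14, so the down-group effect alone puts Si higher.
Note the exception: Sn has a higher electron affinity than P, contrary to the simple trend — adding an electron to P's half-filled np³ subshell costs electron-pairing energy.
Note the exception: Si has a higher electron affinity than P, contrary to the simple trend — adding an electron to P's half-filled 3p³ is unfavourable, so Si (3p²) has the more exothermic EA.
For reference (kJ/mol): Si 134, P 72, Sn 107, Tl 19.
So from highest to lowest: Si > Sn > P > Tl.

Si > Sn > P > Tl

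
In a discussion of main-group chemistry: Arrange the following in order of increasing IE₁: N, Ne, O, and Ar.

N is in period 2, group 15; O is in period 2, group 16; Ne is in period 2, group 18; Ar is in period 3, group 18.
Across a period the outer electron is held more tightly (higher IE₁); down a group it sits in a higher shell, more shielded, and comes off more easily.
Here both period and group differ, so the two effects have to be weighed against each other.
N > O: this pair runs against the simple trend — see the exception note.
Ar > N: period and group pull opposite ways; the across-period shift dominates (1521 vs 1402 kJ/mol).
Ne > Ar: they share group 18; the group trend gives Ne the larger value.
Note the exception: N has a higher first ionization energy than O, contrary to the simple trend — pairing an electron in O's 2p⁴ costs repulsion energy, so O ionizes more easily than half-filled N (2p³).
Tabulated first ionization energy (kJ/mol): N 1402, O 1314, Ne 2081, Ar 1521.
So from lowest to highest: O < N < Ar < Ne.

O, N, Ar, Ne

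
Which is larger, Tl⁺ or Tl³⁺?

Both ions have Z = 81 protons, but Tl³⁺ has lost more electrons, so its remaining electrons feel a larger effective nuclear charge per electron and are pulled in more tightly.
Higher positive charge → smaller ion, so Tl⁺ > Tl³⁺.

Tl⁺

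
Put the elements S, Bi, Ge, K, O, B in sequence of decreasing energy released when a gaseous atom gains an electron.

S, O, Ge, Bi, K, B

B is in period 2, group 13; O is in period 2, group 16; S is in period 3, group 16; K is in period 4, group 1; Ge is in period 4, group 14; Bi is in period 6, group 15.
EA tends to increase across a period and decrease down a group, though the pattern is less regular than for IE or radius.
Neither a single period nor a single group — weigh both effects.
K > B: this pair runs against the simple trend — see the exception note.
Bi > K: period and group pull opposite ways; the across-period shift dominates (91 vs 48 kJ/mol).
Ge > Bi: the two effects oppose for this pair; the down-group effect wins (119 vs 91 kJ/mol).
O > Ge: relative to Ge, both the across-period and down-group shifts push O's electron affinity up.
S > O: this pair runs against the simple trend — see the exception note.
Note the exception: K has a higher electron affinity than B, contrary to the simple trend — B's ns²np¹ configuration gives only a small electron affinity — the sparsely filled np subshell binds an added electron weakly.
Note the exception: S has a higher electron affinity than O, contrary to the simple trend — the compact 2p subshell of O repels the added electron more than S's larger 3p does.
Tabulated electron affinity (kJ/mol): B 27, O 141, S 200, K 48, Ge 119, Bi 91.
So from highest to lowest: S > O > Ge > Bi > K > B.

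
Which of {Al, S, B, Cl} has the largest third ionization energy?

Consider each +2 ion: Al²⁺ still has 1 valence electron; S²⁺ still has 4 valence electrons; B²⁺ still has 1 valence electron; Cl²⁺ still has 5 valence electrons.
All are still removing valence electrons, so compare the +2 ions as you would atoms: IE_3 generally rises across a period (higher Z_eff) and falls down a group (larger shell), subject to the usual subshell exceptions.
Valence configurations: Al²⁺ [Ne]3s¹, S²⁺ [Ne]3s²3p², B²⁺ [He]2s¹, Cl²⁺ [Ne]3s²3p³.
The numbers (kJ/mol): Al 2745, S 3357, B 3660, Cl 3822.
Overall IE_3 order: Al < S < B < Cl.

Cl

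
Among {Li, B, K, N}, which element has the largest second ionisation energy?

Li

After 1 electron has been removed, what remains? Li⁺ is the bare [He] core; B⁺ still has 2 valence electrons; K⁺ is the bare [Ar] core; N⁺ still has 4 valence electrons.
Pulling an electron out of a noble-gas core costs far more than removing a remaining valence electron, so K and Li sit at the high end of IE_2.
Valence configurations: B⁺ [He]2s², N⁺ [He]2s²2p².
Approximate IE_2 values (kJ/mol): Li 7298, B 2427, K 3052, N 2856.
Putting it together, IE_2: B < N < K < Li.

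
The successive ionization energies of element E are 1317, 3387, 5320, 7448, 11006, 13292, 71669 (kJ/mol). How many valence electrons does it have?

6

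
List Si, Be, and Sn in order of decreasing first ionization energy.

Be > Si > Sn

Be is in period 2, group 2; Si is in period 3, group 14; Sn is in period 5, group 14.
Across a period the outer electron is held more tightly (higher IE₁); down a group it sits in a higher shell, more shielded, and comes off more easily.
These span different periods and groups, so the two trends combine.
Si > Sn: they share group 14; the group trend gives Si the larger value.
Be > Si: the two effects oppose for this pair; the down-group effect wins (900 vs 786 kJ/mol).
Approximate values (kJ/mol): Be 900, Si 786, Sn 709.
So from highest to lowest: Be > Si > Sn.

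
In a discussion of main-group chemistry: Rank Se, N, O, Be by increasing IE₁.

Be < Se < O < N

First ionization energy rises across a period (greater Z_eff holds electrons more tightly) and falls down a group (valence electrons are farther from the nucleus).
Here both period and group differ, so the two effects have to be weighed against each other.
Se > Be: the two effects oppose for this pair; the across-period effect wins (941 vs 900 kJ/mol).
O > Se: O sits above Se in group 16, so the down-group effect alone puts O higher.
N > O: this pair runs against the simple trend — see the exception note.
Note the exception: N has a higher first ionization energy than O, contrary to the simple trend — pairing an electron in O's 2p⁴ costs repulsion energy, so O ionizes more easily than half-filled N (2p³).
Approximate values (kJ/mol): Be 900, N 1402, O 1314, Se 941.
So from lowest to highest: Be < Se < O < N.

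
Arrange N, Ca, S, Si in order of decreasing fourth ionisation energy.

N > Ca > S > Si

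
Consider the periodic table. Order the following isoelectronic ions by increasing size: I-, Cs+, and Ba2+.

Ba2+ < Cs+ < I-

All of these have 54 electrons, so size is governed by nuclear charge alone: the more protons, the stronger the pull on the same electron cloud, and the smaller the ion.
Nuclear charges: Ba2+ (Z=56), Cs+ (Z=55), I- (Z=53).
Smallest to largest: Ba2+ < Cs+ < I-.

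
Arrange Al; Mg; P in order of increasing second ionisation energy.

Mg < Al < P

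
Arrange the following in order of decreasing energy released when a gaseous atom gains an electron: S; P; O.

O is in period 2, group 16; P is in period 3, group 15; S is in period 3, group 16.
Adding an electron releases more energy for atoms nearer the top right (short of the noble gases).
These span different periods and groups, so the two trends combine.
O > P: relative to P, both the across-period and down-group shifts push O's electron affinity up.
S > O: this pair runs against the simple trend — see the exception note.
Note the exception: S has a higher electron affinity than O, contrary to the simple trend — the compact 2p subshell of O repels the added electron more than S's larger 3p does.
For reference (kJ/mol): O 141, P 72, S 200.
So from highest to lowest: S > O > P.

S > O > P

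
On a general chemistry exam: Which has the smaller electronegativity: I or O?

O is in period 2, group 16; I is in period 5, group 17.
Atoms toward the upper right of the periodic table pull bonding electrons most strongly.
Here both period and group differ, so the two effects have to be weighed against each other.
O > I: the two effects oppose for this pair; the down-group effect wins (3.44 vs 2.66).
Approximate values (Pauling): O 3.44, I 2.66.
So I has the smaller electronegativity (I < O).

I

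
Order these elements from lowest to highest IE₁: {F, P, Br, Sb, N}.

N is in period 2, group 15; F is in period 2, group 17; P is in period 3, group 15; Br is in period 4, group 17; Sb is in period 5, group 15.
Removing the outermost electron gets harder across a period and easier down a group.
Neither a single period nor a single group — weigh both effects.
P > Sb: they share group 15; the group trend gives P the larger value.
Br > P: the two effects oppose for this pair; the across-period effect wins (1140 vs 1012 kJ/mol).
N > Br: period and group pull opposite ways; the down-group shift dominates (1402 vs 1140 kJ/mol).
F > N: both are in period 2; the period trend gives F the larger value.
Tabulated first ionization energy (kJ/mol): N 1402, F 1681, P 1012, Br 1140, Sb 831.
So from lowest to highest: Sb < P < Br < N < F.

Sb, P, Br, N, F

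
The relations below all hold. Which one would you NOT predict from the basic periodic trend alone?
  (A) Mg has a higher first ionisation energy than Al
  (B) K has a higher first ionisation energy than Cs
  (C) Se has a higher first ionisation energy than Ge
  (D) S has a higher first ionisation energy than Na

The general trend: first ionisation energy increases across a period and decreases down a group.
(A) Mg (period 3, group 2) vs Al (period 3, group 13): the stated order contradicts the simple trend.
(B) K (period 4, group 1) vs Cs (period 6, group 1): the stated order agrees with the simple trend.
(C) Se (period 4, group 16) vs Ge (period 4, group 14): the stated order agrees with the simple trend.
(D) S (period 3, group 16) vs Na (period 3, group 1): the stated order agrees with the simple trend.
The exception is (A): Al's single 3p electron is easier to remove than one from Mg's filled 3s².

(A)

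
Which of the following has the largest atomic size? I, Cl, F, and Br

F is in period 2, group 17; Cl is in period 3, group 17; Br is in period 4, group 17; I is in period 5, group 17.
Across a period the added protons contract the valence shell; down a group each new principal shell makes the atom larger.
All are in group 17, so atomic radius increases down the group.
The largest atomic size among these belongs to I.

I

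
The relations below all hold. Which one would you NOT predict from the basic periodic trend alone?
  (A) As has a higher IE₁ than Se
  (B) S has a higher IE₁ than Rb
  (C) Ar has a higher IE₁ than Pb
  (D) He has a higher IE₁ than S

(A)

The general trend: IE₁ increases across a period and decreases down a group.
(A) As (period 4, group 15) vs Se (period 4, group 16): the stated order contradicts the simple trend.
(B) S (period 3, group 16) vs Rb (period 5, group 1): the stated order agrees with the simple trend.
(C) Ar (period 3, group 18) vs Pb (period 6, group 14): the stated order agrees with the simple trend.
(D) He (period 1, group 18) vs S (period 3, group 16): the stated order agrees with the simple trend.
The exception is (A): Se (4p⁴) ionizes more easily than half-filled As (4p³).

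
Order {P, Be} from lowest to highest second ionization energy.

Be < P

The second ionization energy removes an electron from the +1 ion. For each element: P⁺ still has 4 valence electrons; Be⁺ still has 1 valence electron.
All are still removing valence electrons, so compare the +1 ions as you would atoms: IE_2 generally rises across a period (higher Z_eff) and falls down a group (larger shell), subject to the usual subshell exceptions.
Valence configurations: P⁺ [Ne]3s²3p², Be⁺ [He]2s¹.
Tabulated IE_2 (kJ/mol): P 1907, Be 1757.
Overall IE_2 order: Be < P.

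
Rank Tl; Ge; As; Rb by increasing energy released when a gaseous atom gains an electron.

EA tends to increase across a period and decrease down a group, though the pattern is less regular than for IE or radius.
These span different periods and groups, so the two trends combine.
Rb > Tl: the two effects oppose for this pair; the down-group effect wins (47 vs 19 kJ/mol).
As > Rb: relative to Rb, both the across-period and down-group shifts push As's electron affinity up.
Ge > As: this pair runs against the simple trend — see the exception note.
Note the exception: Ge has a higher electron affinity than As, contrary to the simple trend — adding an electron to As's half-filled 4p³ is unfavourable, so Ge (4p²) has the more exothermic EA.
For reference (kJ/mol): Ge 119, As 78, Rb 47, Tl 19.
So from lowest to highest: Tl < Rb < As < Ge.

Tl < Rb < As < Ge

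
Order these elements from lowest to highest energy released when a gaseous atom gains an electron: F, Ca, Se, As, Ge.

Ca < As < Ge < Se < F

Atoms with high Z_eff and room in the valence shell (especially the halogens) have the most exothermic electron affinities.
These span different periods and groups, so the two trends combine.
As > Ca: both are in period 4; the period trend gives As the larger value.
Ge > As: this pair runs against the simple trend — see the exception note.
Se > Ge: both are in period 4; the period trend gives Se the larger value.
F > Se: both effects reinforce here, so F is clearly the higher of the two.
Note the exception: Ge has a higher electron affinity than As, contrary to the simple trend — adding an electron to As's half-filled 4p³ is unfavourable, so Ge (4p²) has the more exothermic EA.
For reference (kJ/mol): F 328, Ca 2, Ge 119, As 78, Se 195.
So from lowest to highest: Ca < As < Ge < Se < F.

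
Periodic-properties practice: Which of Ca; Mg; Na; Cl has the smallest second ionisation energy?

Ca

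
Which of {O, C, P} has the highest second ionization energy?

After 1 electron has been removed, what remains? O⁺ still has 5 valence electrons; C⁺ still has 3 valence electrons; P⁺ still has 4 valence electrons.
All are still removing valence electrons, so compare the +1 ions as you would atoms: IE_2 generally rises across a period (higher Z_eff) and falls down a group (larger shell), subject to the usual subshell exceptions.
Valence configurations: O⁺ [He]2s²2p³, C⁺ [He]2s²2p¹, P⁺ [Ne]3s²3p².
The numbers (kJ/mol): O 3388, C 2353, P 1907.
Putting it together, IE_2: P < C < O.

O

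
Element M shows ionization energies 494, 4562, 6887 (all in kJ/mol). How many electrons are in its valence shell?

1

Look for the largest jump between consecutive ionization energies: IE2/IE1 ≈ 9.2, far larger than any earlier ratio.
That jump marks the point where a core electron is being removed. So the atom has 1 valence electron.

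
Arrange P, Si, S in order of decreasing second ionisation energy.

IE_2 is the cost of taking one more electron from the +1 cation: P⁺ still has 4 valence electrons; Si⁺ still has 3 valence electrons; S⁺ still has 5 valence electrons.
All are still removing valence electrons, so compare the +1 ions as you would atoms: IE_2 generally rises across a period (higher Z_eff) and falls down a group (larger shell), subject to the usual subshell exceptions.
Valence configurations: P⁺ [Ne]3s²3p², Si⁺ [Ne]3s²3p¹, S⁺ [Ne]3s²3p³.
Tabulated IE_2 (kJ/mol): P 1907, Si 1577, S 2252.
Overall IE_2 order: Si < P < S.

S, P, Si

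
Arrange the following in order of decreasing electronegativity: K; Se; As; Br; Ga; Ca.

Br, Se, As, Ga, Ca, K

K is in period 4, group 1; Ca is in period 4, group 2; Ga is in period 4, group 13; As is in period 4, group 15; Se is in period 4, group 16; Br is in period 4, group 17.
Electronegativity increases across a period and decreases down a group, tracking effective nuclear charge and atomic size.
All lie in period 4, so electronegativity increases left to right.
So from highest to lowest: Br > Se > As > Ga > Ca > K.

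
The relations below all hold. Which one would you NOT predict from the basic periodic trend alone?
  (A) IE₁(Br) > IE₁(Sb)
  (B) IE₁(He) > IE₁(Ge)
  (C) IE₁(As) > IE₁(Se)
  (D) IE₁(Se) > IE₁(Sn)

(C)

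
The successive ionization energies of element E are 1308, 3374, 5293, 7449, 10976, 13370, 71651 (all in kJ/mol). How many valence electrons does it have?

6

Look for the largest jump between consecutive ionization energies: IE7/IE6 ≈ 5.4, far larger than any earlier ratio.
That jump marks the point where a core electron is being removed. So the atom has 6 valence electrons.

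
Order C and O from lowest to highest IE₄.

C, O

IE_4 is the cost of taking one more electron from the +3 cation: C³⁺ still has 1 valence electron; O³⁺ still has 3 valence electrons.
All are still removing valence electrons, so compare the +3 ions as you would atoms: IE_4 generally rises across a period (higher Z_eff) and falls down a group (larger shell), subject to the usual subshell exceptions.
Valence configurations: C³⁺ [He]2s¹, O³⁺ [He]2s²2p¹.
The numbers (kJ/mol): C 6223, O 7469.
Overall IE_4 order: C < O.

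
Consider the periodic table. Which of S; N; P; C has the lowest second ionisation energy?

P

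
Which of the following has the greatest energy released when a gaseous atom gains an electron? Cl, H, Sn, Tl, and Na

Cl

H is in period 1, group 1; Na is in period 3, group 1; Cl is in period 3, group 17; Sn is in period 5, group 14; Tl is in period 6, group 13.
Atoms with high Z_eff and room in the valence shell (especially the halogens) have the most exothermic electron affinities.
These span different periods and groups, so the two trends combine.
Na > Tl: period and group pull opposite ways; the down-group shift dominates (53 vs 19 kJ/mol).
H > Na: they share group 1; the group trend gives H the larger value.
Sn > H: the two effects oppose for this pair; the across-period effect wins (107 vs 73 kJ/mol).
Cl > Sn: relative to Sn, both the across-period and down-group shifts push Cl's electron affinity up.
Approximate values (kJ/mol): H 73, Na 53, Cl 349, Sn 107, Tl 19.
The greatest energy released when a gaseous atom gains an electron among these belongs to Cl.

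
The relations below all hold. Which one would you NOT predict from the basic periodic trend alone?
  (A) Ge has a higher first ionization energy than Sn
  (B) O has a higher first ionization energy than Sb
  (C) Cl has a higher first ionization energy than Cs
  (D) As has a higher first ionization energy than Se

The general trend: first ionization energy increases across a period and decreases down a group.
(A) Ge (period 4, group 14) vs Sn (period 5, group 14): the stated order agrees with the simple trend.
(B) O (period 2, group 16) vs Sb (period 5, group 15): the stated order agrees with the simple trend.
(C) Cl (period 3, group 17) vs Cs (period 6, group 1): the stated order agrees with the simple trend.
(D) As (period 4, group 15) vs Se (period 4, group 16): the stated order contradicts the simple trend.
The exception is (D): Se (4p⁴) ionizes more easily than half-filled As (4p³).

(D)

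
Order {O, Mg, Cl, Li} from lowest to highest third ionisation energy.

Cl < O < Mg < Li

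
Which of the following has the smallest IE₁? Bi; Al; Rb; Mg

Rb

Mg is in period 3, group 2; Al is in period 3, group 13; Rb is in period 5, group 1; Bi is in period 6, group 15.
First ionization energy rises across a period (greater Z_eff holds electrons more tightly) and falls down a group (valence electrons are farther from the nucleus).
Here both period and group differ, so the two effects have to be weighed against each other.
Al > Rb: relative to Rb, both the across-period and down-group shifts push Al's first ionization energy up.
Bi > Al: period and group pull opposite ways; the across-period shift dominates (703 vs 578 kJ/mol).
Mg > Bi: period and group pull opposite ways; the down-group shift dominates (738 vs 703 kJ/mol).
Note the exception: Mg has a higher first ionization energy than Al, contrary to the simple trend — Al's single 3p electron is easier to remove than one from Mg's filled 3s².
For reference (kJ/mol): Mg 738, Al 578, Rb 403, Bi 703.
The smallest IE₁ among these belongs to Rb.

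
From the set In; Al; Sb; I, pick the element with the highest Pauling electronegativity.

I

Atoms toward the upper right of the periodic table pull bonding electrons most strongly.
Neither a single period nor a single group — weigh both effects.
In > Al: this pair runs against the simple trend — see the exception note.
Sb > In: both are in period 5; the period trend gives Sb the larger value.
I > Sb: both are in period 5; the period trend gives I the larger value.
Note the exception: In has a higher electronegativity than Al, contrary to the simple trend — poor shielding by filled d (and f) subshells raises the heavier element's effective nuclear charge more than the simple down-group trend predicts.
Approximate values (Pauling): Al 1.61, In 1.78, Sb 2.05, I 2.66.
The highest Pauling electronegativity among these belongs to I.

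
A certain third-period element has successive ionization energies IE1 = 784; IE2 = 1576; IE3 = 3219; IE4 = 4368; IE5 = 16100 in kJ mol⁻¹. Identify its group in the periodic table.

Group 14

Look for the largest jump between consecutive ionization energies: IE5/IE4 ≈ 3.7, far larger than any earlier ratio.
That jump marks the point where a core electron is being removed. So the atom has 4 valence electrons.
A main-group element with 4 valence electrons is in group 14.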